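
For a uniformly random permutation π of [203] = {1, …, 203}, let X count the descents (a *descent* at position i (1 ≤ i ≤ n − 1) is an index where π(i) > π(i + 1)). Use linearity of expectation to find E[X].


Write X = Σ X_I over i = 1, …, 202, with X_I the indicator of one descent.
There are 202 indicators.
For each fixed i, the pair (π(i), π(i+1)) is a uniformly random ordered pair of distinct values from {1, …, 203}; by symmetry P[π(i) > π(i+1)] = 1/2.
By linearity: E[X] = 202 · (1/2) = (203 − 1) · (1/2) = 101 ≈ 101.00000.

E[X] = 101 = 101.00000.


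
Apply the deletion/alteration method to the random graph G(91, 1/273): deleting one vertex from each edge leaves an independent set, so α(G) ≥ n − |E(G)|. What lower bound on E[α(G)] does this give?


E[|E(G)|] = C(91, 2)·p = 4095 · (1/273) = 15.
E[α(G)] ≥ n − E[|E(G)|] = 91 − 15 = 76.
Numerically: ≈ 76.0000.
(This is only a lower bound; the true E[α(G)] may be larger.)

E[α(G)] ≥ 76 ≈ 76.0000.


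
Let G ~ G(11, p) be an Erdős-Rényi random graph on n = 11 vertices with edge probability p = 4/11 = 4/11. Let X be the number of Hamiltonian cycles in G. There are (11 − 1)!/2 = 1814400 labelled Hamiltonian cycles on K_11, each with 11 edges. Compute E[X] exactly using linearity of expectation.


K_11 has (11 − 1)!/2 = 1814400 labelled Hamiltonian cycles.
For each such Hamiltonian cycle H, let X_H = 1 if all 11 edges of H are present in G. Then P[X_H = 1] = p^{11} = (4/11)^{11} = 4194304/285311670611.
By linearity of expectation: E[X] = Σ_H E[X_H] = 1814400 · p^{11} = 1814400 · 4194304/285311670611 = 7610145177600/285311670611.
Numerically: E[X] ≈ 26.7.

E[X] = 1814400 · (4/11)^{11} = 7610145177600/285311670611 ≈ 26.7.


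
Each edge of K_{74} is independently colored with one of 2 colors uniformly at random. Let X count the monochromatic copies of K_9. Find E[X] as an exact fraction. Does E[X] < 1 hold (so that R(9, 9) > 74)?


E[X] = C(74, 9) · 2^{1 − 36} = 110524147514 · 2^{−35} = 110524147514/34359738368.
As a reduced fraction: E[X] = 55262073757/17179869184 ≈ 3.2166761.
Is E[X] < 1? NO.
Since E[X] ≥ 1, the first-moment bound is inconclusive at n = 74; it does NOT by itself certify R(9, 9) > 74.

E[X] = 55262073757/17179869184 ≈ 3.2166761; E[X] ≥ 1; first-moment method inconclusive here.


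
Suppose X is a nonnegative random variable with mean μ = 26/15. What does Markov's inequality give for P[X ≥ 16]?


μ = E[X] = 26/15, a = 16.
Markov: P[X ≥ 16] ≤ μ/a = (26/15)/16 = 13/120.
Numerically: ≈ 0.108.
(Since a = 16 > μ = 1.733, the bound 13/120 is < 1 and informative.)

P[X ≥ 16] ≤ 13/120 ≈ 0.108.


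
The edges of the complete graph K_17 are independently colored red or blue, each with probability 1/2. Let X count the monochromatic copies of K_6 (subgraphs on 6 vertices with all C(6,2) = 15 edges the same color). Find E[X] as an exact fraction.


Let X = Σ_S X_S over the C(17, 6) = 12376 subsets S of size 6, where X_S = 1 if the K_6 on S is monochromatic.
For a fixed S, the K_6 on S has C(6, 2) = 15 edges. P[all 15 edges red] = (1/2)^15, and likewise for blue, so P[monochromatic] = 2·(1/2)^15 = 2^{1 − 15} = 1/16384.
By linearity of expectation: E[X] = C(17, 6) · 2^{1 − 15} = 12376 · 1/16384 = 1547/2048.
Numerically: E[X] ≈ 0.7554.

E[X] = C(17,6)·2^(1−C(6,2)) = 1547/2048 ≈ 0.7554.


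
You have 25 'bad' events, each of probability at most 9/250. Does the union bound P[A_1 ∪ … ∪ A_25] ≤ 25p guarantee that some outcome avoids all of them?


Union bound: P[∪_{i=1}^{25} A_i] ≤ Σ_i P[A_i] ≤ 25·p = 25·(9/250) = 9/10.
Numerically: 9/10 ≈ 0.9000000.
Is 9/10 < 1? YES.
Since P[∪ A_i] ≤ 9/10 < 1, the complement has P[∩ A_i^c] ≥ 1 − 9/10 = 1/10 > 0, so some outcome avoids every A_i.

25·p = 9/10 ≈ 0.9000000; existence CERTIFIED by the union bound.


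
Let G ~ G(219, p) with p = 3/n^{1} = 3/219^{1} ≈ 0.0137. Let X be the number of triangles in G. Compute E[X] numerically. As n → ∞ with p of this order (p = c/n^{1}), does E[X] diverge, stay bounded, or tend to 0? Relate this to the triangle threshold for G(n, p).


Number of potential triangles: C(219, 3) = 1726669.
Each occurs with probability p³ ≈ (0.0137)³ ≈ 2.57058e-06.
By linearity: E[X] = C(219, 3)·p³ ≈ 1726669 · 2.57058e-06 ≈ 4.439.
Here α = 1, so p = 3/n is exactly at the triangle threshold p ~ 1/n. Asymptotically E[X] → c³/6 = 3³/6 = 9/2 ≈ 4.500, a bounded constant. In this regime the triangle count is asymptotically Poisson(c³/6).

E[X] ≈ 4.439; in regime p = Θ(1/n^{1}) E[X] stays bounded (at the triangle threshold p ~ 1/n).


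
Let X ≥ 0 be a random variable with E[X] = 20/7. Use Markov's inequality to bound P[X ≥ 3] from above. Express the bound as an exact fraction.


μ = E[X] = 20/7, a = 3.
Markov: P[X ≥ 3] ≤ μ/a = (20/7)/3 = 20/21.
Numerically: ≈ 0.95238.
(Since a = 3 > μ = 2.85714, the bound 20/21 is < 1 and informative.)

P[X ≥ 3] ≤ 20/21 ≈ 0.95238.


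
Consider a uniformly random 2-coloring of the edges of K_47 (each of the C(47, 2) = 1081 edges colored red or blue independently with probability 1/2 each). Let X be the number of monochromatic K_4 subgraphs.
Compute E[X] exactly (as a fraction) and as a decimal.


Let X = Σ_S X_S over the C(47, 4) = 178365 subsets S of size 4, where X_S = 1 if the K_4 on S is monochromatic.
For a fixed S, the K_4 on S has C(4, 2) = 6 edges. P[all 6 edges red] = (1/2)^6, and likewise for blue, so P[monochromatic] = 2·(1/2)^6 = 2^{1 − 6} = 1/32.
Summing: E[X] = C(47, 4) · 2^{1 − 6} = 178365 · 1/32 = 178365/32.
Numerically: E[X] ≈ 5573.9062.

E[X] = C(47,4)·2^(1−C(4,2)) = 178365/32 ≈ 5573.9062.


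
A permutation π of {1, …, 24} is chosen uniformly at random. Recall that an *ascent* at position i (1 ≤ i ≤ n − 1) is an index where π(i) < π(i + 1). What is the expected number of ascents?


Write X = Σ X_I over i = 1, …, 23, with X_I the indicator of one ascent.
There are 23 indicators.
For each fixed i, the pair (π(i), π(i+1)) is a uniformly random ordered pair of distinct values from {1, …, 24}; by symmetry P[π(i) < π(i+1)] = 1/2.
By linearity: E[X] = 23 · (1/2) = (24 − 1) · (1/2) = 23/2 ≈ 11.500000.

E[X] = 23/2 = 11.500000.


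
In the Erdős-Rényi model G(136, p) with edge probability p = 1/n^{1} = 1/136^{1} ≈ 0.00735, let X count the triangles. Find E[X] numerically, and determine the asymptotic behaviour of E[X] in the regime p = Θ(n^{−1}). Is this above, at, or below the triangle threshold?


Number of potential triangles: C(136, 3) = 410040.
Each occurs with probability p³ ≈ (0.00735)³ ≈ 3.97542e-07.
By linearity: E[X] = C(136, 3)·p³ ≈ 410040 · 3.97542e-07 ≈ 0.163.
Here α = 1, so p = 1/n is exactly at the triangle threshold p ~ 1/n. Asymptotically E[X] → c³/6 = 1³/6 = 1/6 ≈ 0.167, a bounded constant. In this regime the triangle count is asymptotically Poisson(c³/6).

E[X] ≈ 0.163; in regime p = Θ(1/n^{1}) E[X] stays bounded (at the triangle threshold p ~ 1/n).


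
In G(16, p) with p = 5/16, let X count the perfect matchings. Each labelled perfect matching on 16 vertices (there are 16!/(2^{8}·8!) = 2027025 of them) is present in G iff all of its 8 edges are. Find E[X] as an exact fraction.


K_16 has 16!/(2^{8}·8!) = 2027025 labelled perfect matchings.
For each such perfect matching H, let X_H = 1 if all 8 edges of H are present in G. Then P[X_H = 1] = p^{8} = (5/16)^{8} = 390625/4294967296.
Summing the indicators: E[X] = Σ_H E[X_H] = 2027025 · p^{8} = 2027025 · 390625/4294967296 = 791806640625/4294967296.
Numerically: E[X] ≈ 184.357.

E[X] = 2027025 · (5/16)^{8} = 791806640625/4294967296 ≈ 184.357.


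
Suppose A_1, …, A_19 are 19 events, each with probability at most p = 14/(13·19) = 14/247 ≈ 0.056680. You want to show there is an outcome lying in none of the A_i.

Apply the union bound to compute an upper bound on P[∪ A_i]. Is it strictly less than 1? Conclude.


Union bound: P[∪_{i=1}^{19} A_i] ≤ Σ_i P[A_i] ≤ 19·p = 19·(14/247) = 14/13.
Numerically: 14/13 ≈ 1.076923.
Is 14/13 < 1? NO.
Since the bound 14/13 is ≥ 1, the union bound is uninformative here; it does NOT by itself certify existence.

19·p = 14/13 ≈ 1.076923; existence NOT certified by the union bound.


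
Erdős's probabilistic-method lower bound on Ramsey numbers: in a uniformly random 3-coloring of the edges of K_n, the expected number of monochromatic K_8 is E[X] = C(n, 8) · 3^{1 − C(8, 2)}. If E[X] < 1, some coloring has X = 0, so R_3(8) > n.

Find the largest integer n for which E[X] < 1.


We need C(n, 8) · 3^{1 − 28} < 1, i.e. C(n, 8) < 3^{28 − 1} = 7625597484987.
Check values of n near the boundary:
  n = 153: C(153, 8) = 6183023199255; 6183023199255 < 7625597484987? YES
  n = 154: C(154, 8) = 6521818990995; 6521818990995 < 7625597484987? YES
  n = 155: C(155, 8) = 6876747915675; 6876747915675 < 7625597484987? YES
  n = 156: C(156, 8) = 7248464019225; 7248464019225 < 7625597484987? YES
  n = 157: C(157, 8) = 7637643295425; 7637643295425 < 7625597484987? NO
  n = 158: C(158, 8) = 8044984271181; 8044984271181 < 7625597484987? NO
  n = 159: C(159, 8) = 8471208603429; 8471208603429 < 7625597484987? NO
The largest n with C(n, 8) < 7625597484987 is n = 156 (where E[X] = 805384891025/847288609443 ≈ 0.951). Hence R_3(8) > 156, i.e. R_3(8) ≥ 157.

Largest n = 156; hence R_3(8) > 156.


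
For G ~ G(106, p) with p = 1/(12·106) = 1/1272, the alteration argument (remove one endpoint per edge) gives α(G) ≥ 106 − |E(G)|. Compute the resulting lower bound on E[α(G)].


E[|E(G)|] = C(106, 2)·p = 5565 · (1/1272) = 35/8.
E[α(G)] ≥ n − E[|E(G)|] = 106 − 35/8 = 813/8.
Numerically: ≈ 101.625000.
(This is only a lower bound; the true E[α(G)] may be larger.)

E[α(G)] ≥ 813/8 ≈ 101.625000.


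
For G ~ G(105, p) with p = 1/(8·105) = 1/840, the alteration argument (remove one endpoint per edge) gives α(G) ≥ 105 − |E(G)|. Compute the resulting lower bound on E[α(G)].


E[|E(G)|] = C(105, 2)·p = 5460 · (1/840) = 13/2.
E[α(G)] ≥ n − E[|E(G)|] = 105 − 13/2 = 197/2.
Numerically: ≈ 98.500.
(This is only a lower bound; the true E[α(G)] may be larger.)

E[α(G)] ≥ 197/2 ≈ 98.500.


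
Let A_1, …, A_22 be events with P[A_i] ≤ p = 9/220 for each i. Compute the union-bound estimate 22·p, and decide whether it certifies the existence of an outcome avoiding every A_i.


Union bound: P[∪_{i=1}^{22} A_i] ≤ Σ_i P[A_i] ≤ 22·p = 22·(9/220) = 9/10.
Numerically: 9/10 ≈ 0.900000.
Is 9/10 < 1? YES.
Since P[∪ A_i] ≤ 9/10 < 1, the complement has P[∩ A_i^c] ≥ 1 − 9/10 = 1/10 > 0, so some outcome avoids every A_i.

22·p = 9/10 ≈ 0.900000; existence CERTIFIED by the union bound.


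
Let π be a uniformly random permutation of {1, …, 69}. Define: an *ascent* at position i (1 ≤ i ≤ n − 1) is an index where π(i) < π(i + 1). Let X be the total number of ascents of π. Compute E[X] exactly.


Write X = Σ X_I over i = 1, …, 68, with X_I the indicator of one ascent.
There are 68 indicators.
For each fixed i, the pair (π(i), π(i+1)) is a uniformly random ordered pair of distinct values from {1, …, 69}; by symmetry P[π(i) < π(i+1)] = 1/2.
By linearity: E[X] = 68 · (1/2) = (69 − 1) · (1/2) = 34 ≈ 34.000000.

E[X] = 34 = 34.000000.


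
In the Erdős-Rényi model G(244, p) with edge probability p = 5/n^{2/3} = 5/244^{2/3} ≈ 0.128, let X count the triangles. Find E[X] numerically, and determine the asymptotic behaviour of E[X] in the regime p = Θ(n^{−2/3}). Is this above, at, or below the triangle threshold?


Number of potential triangles: C(244, 3) = 2391444.
Each occurs with probability p³ ≈ (0.128)³ ≈ 2.099570e-03.
By linearity: E[X] = C(244, 3)·p³ ≈ 2391444 · 2.099570e-03 ≈ 5021.0041.
Since α = 2/3 < 1, p = c/n^{2/3} ≫ 1/n is above the triangle threshold p ~ 1/n. Asymptotically E[X] ~ (c³/6)·n^{3(1−α)} = (5³/6)·n^{1} → ∞; triangles are abundant w.h.p.

E[X] ≈ 5021.0041; in regime p = Θ(1/n^{2/3}) E[X] diverges (above the triangle threshold p ~ 1/n).


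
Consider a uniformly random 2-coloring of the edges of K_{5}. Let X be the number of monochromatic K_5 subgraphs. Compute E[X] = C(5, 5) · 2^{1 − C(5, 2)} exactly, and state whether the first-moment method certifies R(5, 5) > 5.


E[X] = C(5, 5) · 2^{1 − 10} = 1 · 2^{−9} = 1/512.
As a reduced fraction: E[X] = 1/512 ≈ 0.002.
Is E[X] < 1? YES.
Since E[X] < 1, there exists a 2-coloring of K_{5} with no monochromatic K_5; hence R(5, 5) > 5.

E[X] = 1/512 ≈ 0.002; E[X] < 1, so R(5, 5) > 5.


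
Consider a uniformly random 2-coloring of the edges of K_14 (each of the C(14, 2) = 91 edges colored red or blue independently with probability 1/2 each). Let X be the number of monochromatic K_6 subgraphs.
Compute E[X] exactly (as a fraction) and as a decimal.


Let X = Σ_S X_S over the C(14, 6) = 3003 subsets S of size 6, where X_S = 1 if the K_6 on S is monochromatic.
For a fixed S, the K_6 on S has C(6, 2) = 15 edges. P[all 15 edges red] = (1/2)^15, and likewise for blue, so P[monochromatic] = 2·(1/2)^15 = 2^{1 − 15} = 1/16384.
Summing: E[X] = C(14, 6) · 2^{1 − 15} = 3003 · 1/16384 = 3003/16384.
Numerically: E[X] ≈ 0.18329.

E[X] = C(14,6)·2^(1−C(6,2)) = 3003/16384 ≈ 0.18329.


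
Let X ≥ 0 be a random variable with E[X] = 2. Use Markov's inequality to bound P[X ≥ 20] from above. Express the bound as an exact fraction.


μ = E[X] = 2, a = 20.
Markov: P[X ≥ 20] ≤ μ/a = (2)/20 = 1/10.
Numerically: ≈ 0.100000.
(Since a = 20 > μ = 2.000000, the bound 1/10 is < 1 and informative.)

P[X ≥ 20] ≤ 1/10 ≈ 0.100000.


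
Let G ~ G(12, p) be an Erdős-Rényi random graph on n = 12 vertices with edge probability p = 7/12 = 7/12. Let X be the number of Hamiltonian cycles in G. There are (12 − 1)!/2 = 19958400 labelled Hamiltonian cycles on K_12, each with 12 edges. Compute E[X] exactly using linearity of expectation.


K_12 has (12 − 1)!/2 = 19958400 labelled Hamiltonian cycles.
For each such Hamiltonian cycle H, let X_H = 1 if all 12 edges of H are present in G. Then P[X_H = 1] = p^{12} = (7/12)^{12} = 13841287201/8916100448256.
By linearity: E[X] = Σ_H E[X_H] = 19958400 · p^{12} = 19958400 · 13841287201/8916100448256 = 26644477861925/859963392.
Numerically: E[X] ≈ 3.1e+04.

E[X] = 19958400 · (7/12)^{12} = 26644477861925/859963392 ≈ 3.1e+04.


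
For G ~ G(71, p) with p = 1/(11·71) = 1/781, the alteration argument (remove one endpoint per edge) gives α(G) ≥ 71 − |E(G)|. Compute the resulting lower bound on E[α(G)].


E[|E(G)|] = C(71, 2)·p = 2485 · (1/781) = 35/11.
E[α(G)] ≥ n − E[|E(G)|] = 71 − 35/11 = 746/11.
Numerically: ≈ 67.81818.
(This is only a lower bound; the true E[α(G)] may be larger.)

E[α(G)] ≥ 746/11 ≈ 67.81818.


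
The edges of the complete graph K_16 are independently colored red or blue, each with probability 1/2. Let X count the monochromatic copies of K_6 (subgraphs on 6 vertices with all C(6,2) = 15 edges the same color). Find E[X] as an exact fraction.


Let X = Σ_S X_S over the C(16, 6) = 8008 subsets S of size 6, where X_S = 1 if the K_6 on S is monochromatic.
For a fixed S, the K_6 on S has C(6, 2) = 15 edges. P[all 15 edges red] = (1/2)^15, and likewise for blue, so P[monochromatic] = 2·(1/2)^15 = 2^{1 − 15} = 1/16384.
By linearity of expectation: E[X] = C(16, 6) · 2^{1 − 15} = 8008 · 1/16384 = 1001/2048.
Numerically: E[X] ≈ 0.489.

E[X] = C(16,6)·2^(1−C(6,2)) = 1001/2048 ≈ 0.489.


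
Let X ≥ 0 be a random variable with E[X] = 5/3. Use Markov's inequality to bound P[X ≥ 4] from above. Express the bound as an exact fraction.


μ = E[X] = 5/3, a = 4.
Markov: P[X ≥ 4] ≤ μ/a = (5/3)/4 = 5/12.
Numerically: ≈ 0.4167.
(Since a = 4 > μ = 1.6667, the bound 5/12 is < 1 and informative.)

P[X ≥ 4] ≤ 5/12 ≈ 0.4167.


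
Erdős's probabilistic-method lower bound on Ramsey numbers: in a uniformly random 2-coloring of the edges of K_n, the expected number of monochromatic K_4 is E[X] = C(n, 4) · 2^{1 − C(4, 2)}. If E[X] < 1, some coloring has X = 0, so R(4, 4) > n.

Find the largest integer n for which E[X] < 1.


We need C(n, 4) · 2^{1 − 6} < 1, i.e. C(n, 4) < 2^{6 − 1} = 32.
Check values of n near the boundary:
  n = 4: C(4, 4) = 1; 1 < 32? YES
  n = 5: C(5, 4) = 5; 5 < 32? YES
  n = 6: C(6, 4) = 15; 15 < 32? YES
  n = 7: C(7, 4) = 35; 35 < 32? NO
  n = 8: C(8, 4) = 70; 70 < 32? NO
  n = 9: C(9, 4) = 126; 126 < 32? NO
The largest n with C(n, 4) < 32 is n = 6 (where E[X] = 15/32 ≈ 0.4687500). Hence R(4, 4) > 6, i.e. R(4, 4) ≥ 7.

Largest n = 6; hence R(4, 4) > 6.


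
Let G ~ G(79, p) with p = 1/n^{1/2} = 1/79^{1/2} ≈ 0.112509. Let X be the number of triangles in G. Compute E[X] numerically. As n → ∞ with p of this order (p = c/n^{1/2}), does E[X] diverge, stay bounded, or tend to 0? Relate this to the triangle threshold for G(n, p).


Number of potential triangles: C(79, 3) = 79079.
Each occurs with probability p³ ≈ (0.112509)³ ≈ 1.42416190e-03.
By linearity: E[X] = C(79, 3)·p³ ≈ 79079 · 1.42416190e-03 ≈ 112.621299.
Since α = 1/2 < 1, p = c/n^{1/2} ≫ 1/n is above the triangle threshold p ~ 1/n. Asymptotically E[X] ~ (c³/6)·n^{3(1−α)} = (1³/6)·n^{1.5} → ∞; triangles are abundant w.h.p.

E[X] ≈ 112.621299; in regime p = Θ(1/n^{1/2}) E[X] diverges (above the triangle threshold p ~ 1/n).


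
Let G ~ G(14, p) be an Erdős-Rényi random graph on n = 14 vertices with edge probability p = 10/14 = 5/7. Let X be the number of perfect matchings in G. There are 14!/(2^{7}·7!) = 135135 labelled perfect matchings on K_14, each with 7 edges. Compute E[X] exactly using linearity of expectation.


K_14 has 14!/(2^{7}·7!) = 135135 labelled perfect matchings.
For each such perfect matching H, let X_H = 1 if all 7 edges of H are present in G. Then P[X_H = 1] = p^{7} = (5/7)^{7} = 78125/823543.
By linearity: E[X] = Σ_H E[X_H] = 135135 · p^{7} = 135135 · 78125/823543 = 1508203125/117649.
Numerically: E[X] ≈ 12819.5.

E[X] = 135135 · (5/7)^{7} = 1508203125/117649 ≈ 12819.5.


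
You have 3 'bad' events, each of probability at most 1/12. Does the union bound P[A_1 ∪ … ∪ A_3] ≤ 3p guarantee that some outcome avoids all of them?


Union bound: P[∪_{i=1}^{3} A_i] ≤ Σ_i P[A_i] ≤ 3·p = 3·(1/12) = 1/4.
Numerically: 1/4 ≈ 0.2500.
Is 1/4 < 1? YES.
Since P[∪ A_i] ≤ 1/4 < 1, the complement has P[∩ A_i^c] ≥ 1 − 1/4 = 3/4 > 0, so some outcome avoids every A_i.

3·p = 1/4 ≈ 0.2500; existence CERTIFIED by the union bound.


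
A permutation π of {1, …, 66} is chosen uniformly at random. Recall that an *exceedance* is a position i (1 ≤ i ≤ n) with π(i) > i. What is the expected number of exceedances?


Write X = Σ_{i=1}^{66} X_i, where X_i = 1_{π(i) > i}.
For each fixed i, π(i) is uniform over {1, …, 66} (marginal of a uniform permutation), so P[π(i) > i] = (n − i)/n. Summing: Σ_{i=1}^{66} (n − i)/n = (0 + 1 + … + 65)/66 = 66(66 − 1)/(2·66) = (66 − 1)/2.
Hence E[X] = Σ_{i=1}^{66} (66 − i)/66 = 65/2 ≈ 32.500000.

E[X] = 65/2 = 32.500000.


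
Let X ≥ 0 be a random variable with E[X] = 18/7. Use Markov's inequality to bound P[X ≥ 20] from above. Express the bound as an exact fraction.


μ = E[X] = 18/7, a = 20.
Markov: P[X ≥ 20] ≤ μ/a = (18/7)/20 = 9/70.
Numerically: ≈ 0.128571.
(Since a = 20 > μ = 2.571429, the bound 9/70 is < 1 and informative.)

P[X ≥ 20] ≤ 9/70 ≈ 0.128571.


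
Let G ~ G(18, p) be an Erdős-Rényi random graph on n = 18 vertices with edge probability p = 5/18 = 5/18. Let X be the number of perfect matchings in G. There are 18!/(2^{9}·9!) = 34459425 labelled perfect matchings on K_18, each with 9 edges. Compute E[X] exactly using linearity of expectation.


K_18 has 18!/(2^{9}·9!) = 34459425 labelled perfect matchings.
For each such perfect matching H, let X_H = 1 if all 9 edges of H are present in G. Then P[X_H = 1] = p^{9} = (5/18)^{9} = 1953125/198359290368.
By linearity: E[X] = Σ_H E[X_H] = 34459425 · p^{9} = 34459425 · 1953125/198359290368 = 830908203125/2448880128.
Numerically: E[X] ≈ 339.301.

E[X] = 34459425 · (5/18)^{9} = 830908203125/2448880128 ≈ 339.301.


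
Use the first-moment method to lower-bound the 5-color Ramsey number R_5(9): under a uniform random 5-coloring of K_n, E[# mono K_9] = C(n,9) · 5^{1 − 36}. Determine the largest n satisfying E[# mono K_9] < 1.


We need C(n, 9) · 5^{1 − 36} < 1, i.e. C(n, 9) < 5^{36 − 1} = 2910383045673370361328125.
Check values of n near the boundary:
  n = 2166: C(2166, 9) = 2844037944203015677277940; 2844037944203015677277940 < 2910383045673370361328125? YES
  n = 2167: C(2167, 9) = 2855899084841489792706810; 2855899084841489792706810 < 2910383045673370361328125? YES
  n = 2168: C(2168, 9) = 2867804175977929537095120; 2867804175977929537095120 < 2910383045673370361328125? YES
  n = 2169: C(2169, 9) = 2879753360044504243499683; 2879753360044504243499683 < 2910383045673370361328125? YES
  n = 2170: C(2170, 9) = 2891746779868845075610510; 2891746779868845075610510 < 2910383045673370361328125? YES
  n = 2171: C(2171, 9) = 2903784578674959601827205; 2903784578674959601827205 < 2910383045673370361328125? YES
  n = 2172: C(2172, 9) = 2915866900084148060642020; 2915866900084148060642020 < 2910383045673370361328125? NO
  n = 2173: C(2173, 9) = 2927993888115921319674265; 2927993888115921319674265 < 2910383045673370361328125? NO
The largest n with C(n, 9) < 2910383045673370361328125 is n = 2171 (where E[X] = 580756915734991920365441/582076609134674072265625 ≈ 0.997733). Hence R_5(9) > 2171, i.e. R_5(9) ≥ 2172.

Largest n = 2171; hence R_5(9) > 2171.


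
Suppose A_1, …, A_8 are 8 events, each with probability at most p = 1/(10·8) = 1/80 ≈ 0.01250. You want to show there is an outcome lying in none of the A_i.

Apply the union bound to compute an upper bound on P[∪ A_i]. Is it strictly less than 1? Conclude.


Union bound: P[∪_{i=1}^{8} A_i] ≤ Σ_i P[A_i] ≤ 8·p = 8·(1/80) = 1/10.
Numerically: 1/10 ≈ 0.10000.
Is 1/10 < 1? YES.
Since P[∪ A_i] ≤ 1/10 < 1, the complement has P[∩ A_i^c] ≥ 1 − 1/10 = 9/10 > 0, so some outcome avoids every A_i.

8·p = 1/10 ≈ 0.10000; existence CERTIFIED by the union bound.


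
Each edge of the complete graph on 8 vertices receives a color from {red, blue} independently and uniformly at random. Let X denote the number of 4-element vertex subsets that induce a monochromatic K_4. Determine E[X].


Let X = Σ_S X_S over the C(8, 4) = 70 subsets S of size 4, where X_S = 1 if the K_4 on S is monochromatic.
For a fixed S, the K_4 on S has C(4, 2) = 6 edges. P[all 6 edges red] = (1/2)^6, and likewise for blue, so P[monochromatic] = 2·(1/2)^6 = 2^{1 − 6} = 1/32.
By linearity: E[X] = C(8, 4) · 2^{1 − 6} = 70 · 1/32 = 35/16.
Numerically: E[X] ≈ 2.188.

E[X] = C(8,4)·2^(1−C(4,2)) = 35/16 ≈ 2.188.


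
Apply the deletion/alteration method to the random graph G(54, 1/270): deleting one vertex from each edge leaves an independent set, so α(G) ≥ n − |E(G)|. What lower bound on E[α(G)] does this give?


E[|E(G)|] = C(54, 2)·p = 1431 · (1/270) = 53/10.
E[α(G)] ≥ n − E[|E(G)|] = 54 − 53/10 = 487/10.
Numerically: ≈ 48.700.
(This is only a lower bound; the true E[α(G)] may be larger.)

E[α(G)] ≥ 487/10 ≈ 48.700.


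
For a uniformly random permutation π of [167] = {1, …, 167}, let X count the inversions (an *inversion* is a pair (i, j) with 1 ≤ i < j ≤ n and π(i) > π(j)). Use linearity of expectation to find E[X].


Write X = Σ X_I over the C(167, 2) = 13861 pairs i < j, with X_I the indicator of one inversion.
There are 13861 indicators.
For each fixed pair i < j, the values π(i) and π(j) are two distinct elements of {1, …, 167} in uniformly random order; by symmetry P[π(i) > π(j)] = 1/2.
By linearity: E[X] = 13861 · (1/2) = C(167, 2) · (1/2) = 13861/2 = 13861/2 ≈ 6930.5000.

E[X] = 13861/2 = 6930.5000.


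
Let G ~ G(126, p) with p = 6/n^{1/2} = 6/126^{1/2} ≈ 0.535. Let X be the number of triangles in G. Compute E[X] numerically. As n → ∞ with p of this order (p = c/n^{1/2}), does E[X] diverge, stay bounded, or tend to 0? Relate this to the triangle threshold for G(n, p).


Number of potential triangles: C(126, 3) = 325500.
Each occurs with probability p³ ≈ (0.535)³ ≈ 1.52721e-01.
By linearity: E[X] = C(126, 3)·p³ ≈ 325500 · 1.52721e-01 ≈ 49710.591.
Since α = 1/2 < 1, p = c/n^{1/2} ≫ 1/n is above the triangle threshold p ~ 1/n. Asymptotically E[X] ~ (c³/6)·n^{3(1−α)} = (6³/6)·n^{1.5} → ∞; triangles are abundant w.h.p.

E[X] ≈ 49710.591; in regime p = Θ(1/n^{1/2}) E[X] diverges (above the triangle threshold p ~ 1/n).


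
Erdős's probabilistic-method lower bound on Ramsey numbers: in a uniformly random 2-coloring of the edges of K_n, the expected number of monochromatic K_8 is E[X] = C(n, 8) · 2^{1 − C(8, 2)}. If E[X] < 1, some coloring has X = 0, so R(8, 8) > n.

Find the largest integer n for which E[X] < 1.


We need C(n, 8) · 2^{1 − 28} < 1, i.e. C(n, 8) < 2^{28 − 1} = 134217728.
Check values of n near the boundary:
  n = 37: C(37, 8) = 38608020; 38608020 < 134217728? YES
  n = 38: C(38, 8) = 48903492; 48903492 < 134217728? YES
  n = 39: C(39, 8) = 61523748; 61523748 < 134217728? YES
  n = 40: C(40, 8) = 76904685; 76904685 < 134217728? YES
  n = 41: C(41, 8) = 95548245; 95548245 < 134217728? YES
  n = 42: C(42, 8) = 118030185; 118030185 < 134217728? YES
  n = 43: C(43, 8) = 145008513; 145008513 < 134217728? NO
The largest n with C(n, 8) < 134217728 is n = 42 (where E[X] = 118030185/134217728 ≈ 0.879). Hence R(8, 8) > 42, i.e. R(8, 8) ≥ 43.

Largest n = 42; hence R(8, 8) > 42.


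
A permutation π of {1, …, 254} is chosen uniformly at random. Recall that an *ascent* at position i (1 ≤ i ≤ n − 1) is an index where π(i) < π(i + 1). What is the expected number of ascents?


Write X = Σ X_I over i = 1, …, 253, with X_I the indicator of one ascent.
There are 253 indicators.
For each fixed i, the pair (π(i), π(i+1)) is a uniformly random ordered pair of distinct values from {1, …, 254}; by symmetry P[π(i) < π(i+1)] = 1/2.
By linearity: E[X] = 253 · (1/2) = (254 − 1) · (1/2) = 253/2 ≈ 126.50000.

E[X] = 253/2 = 126.50000.


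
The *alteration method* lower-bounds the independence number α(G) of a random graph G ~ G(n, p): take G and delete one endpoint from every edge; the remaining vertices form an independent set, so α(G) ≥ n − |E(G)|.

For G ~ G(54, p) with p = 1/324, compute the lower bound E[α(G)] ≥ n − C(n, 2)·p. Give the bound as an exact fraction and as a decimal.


E[|E(G)|] = C(54, 2)·p = 1431 · (1/324) = 53/12.
E[α(G)] ≥ n − E[|E(G)|] = 54 − 53/12 = 595/12.
Numerically: ≈ 49.583.
(This is only a lower bound; the true E[α(G)] may be larger.)

E[α(G)] ≥ 595/12 ≈ 49.583.


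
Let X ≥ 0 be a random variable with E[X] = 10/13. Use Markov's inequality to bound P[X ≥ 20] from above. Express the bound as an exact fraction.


μ = E[X] = 10/13, a = 20.
Markov: P[X ≥ 20] ≤ μ/a = (10/13)/20 = 1/26.
Numerically: ≈ 0.03846.
(Since a = 20 > μ = 0.76923, the bound 1/26 is < 1 and informative.)

P[X ≥ 20] ≤ 1/26 ≈ 0.03846.


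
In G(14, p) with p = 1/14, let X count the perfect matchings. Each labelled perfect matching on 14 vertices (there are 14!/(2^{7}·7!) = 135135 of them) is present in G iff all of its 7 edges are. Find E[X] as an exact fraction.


K_14 has 14!/(2^{7}·7!) = 135135 labelled perfect matchings.
For each such perfect matching H, let X_H = 1 if all 7 edges of H are present in G. Then P[X_H = 1] = p^{7} = (1/14)^{7} = 1/105413504.
By linearity of expectation: E[X] = Σ_H E[X_H] = 135135 · p^{7} = 135135 · 1/105413504 = 19305/15059072.
Numerically: E[X] ≈ 0.001282.

E[X] = 135135 · (1/14)^{7} = 19305/15059072 ≈ 0.001282.


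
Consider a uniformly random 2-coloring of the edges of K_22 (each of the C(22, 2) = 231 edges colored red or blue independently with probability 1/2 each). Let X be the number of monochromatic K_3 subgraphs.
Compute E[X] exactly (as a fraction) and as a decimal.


Let X = Σ_S X_S over the C(22, 3) = 1540 subsets S of size 3, where X_S = 1 if the K_3 on S is monochromatic.
For a fixed S, the K_3 on S has C(3, 2) = 3 edges. P[all 3 edges red] = (1/2)^3, and likewise for blue, so P[monochromatic] = 2·(1/2)^3 = 2^{1 − 3} = 1/4.
By linearity of expectation: E[X] = C(22, 3) · 2^{1 − 3} = 1540 · 1/4 = 385.
Numerically: E[X] ≈ 385.000000.

E[X] = C(22,3)·2^(1−C(3,2)) = 385 ≈ 385.000000.


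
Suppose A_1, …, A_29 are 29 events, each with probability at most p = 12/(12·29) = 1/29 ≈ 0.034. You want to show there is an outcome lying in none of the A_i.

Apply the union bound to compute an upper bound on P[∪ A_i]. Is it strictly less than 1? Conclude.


Union bound: P[∪_{i=1}^{29} A_i] ≤ Σ_i P[A_i] ≤ 29·p = 29·(1/29) = 1.
Numerically: 1 ≈ 1.000.
Is 1 < 1? NO.
Since the bound 1 is ≥ 1, the union bound is uninformative here; it does NOT by itself certify existence.

29·p = 1 ≈ 1.000; existence NOT certified by the union bound.


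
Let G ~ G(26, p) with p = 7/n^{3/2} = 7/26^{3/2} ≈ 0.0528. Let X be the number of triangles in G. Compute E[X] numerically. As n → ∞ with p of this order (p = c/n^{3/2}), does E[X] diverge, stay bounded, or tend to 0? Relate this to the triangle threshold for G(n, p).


Number of potential triangles: C(26, 3) = 2600.
Each occurs with probability p³ ≈ (0.0528)³ ≈ 1.47202e-04.
By linearity: E[X] = C(26, 3)·p³ ≈ 2600 · 1.47202e-04 ≈ 0.383.
Since α = 3/2 > 1, p = c/n^{3/2} = o(1/n) is below the triangle threshold p ~ 1/n. Asymptotically E[X] ~ (c³/6)·n^{3(1−α)} = (7³/6)·n^{-1.5} → 0, so by Markov's inequality G has no triangles w.h.p.

E[X] ≈ 0.383; in regime p = Θ(1/n^{3/2}) E[X] tends to 0 (below the triangle threshold p ~ 1/n).


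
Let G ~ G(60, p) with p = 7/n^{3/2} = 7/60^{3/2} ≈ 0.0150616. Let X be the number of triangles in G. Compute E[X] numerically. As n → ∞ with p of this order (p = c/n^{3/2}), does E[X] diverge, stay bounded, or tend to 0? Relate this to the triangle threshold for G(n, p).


Number of potential triangles: C(60, 3) = 34220.
Each occurs with probability p³ ≈ (0.0150616)³ ≈ 3.41675228e-06.
By linearity: E[X] = C(60, 3)·p³ ≈ 34220 · 3.41675228e-06 ≈ 0.116921.
Since α = 3/2 > 1, p = c/n^{3/2} = o(1/n) is below the triangle threshold p ~ 1/n. Asymptotically E[X] ~ (c³/6)·n^{3(1−α)} = (7³/6)·n^{-1.5} → 0, so by Markov's inequality G has no triangles w.h.p.

E[X] ≈ 0.116921; in regime p = Θ(1/n^{3/2}) E[X] tends to 0 (below the triangle threshold p ~ 1/n).


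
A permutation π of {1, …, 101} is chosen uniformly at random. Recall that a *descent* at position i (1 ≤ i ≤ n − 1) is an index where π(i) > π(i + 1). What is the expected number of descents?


Write X = Σ X_I over i = 1, …, 100, with X_I the indicator of one descent.
There are 100 indicators.
For each fixed i, the pair (π(i), π(i+1)) is a uniformly random ordered pair of distinct values from {1, …, 101}; by symmetry P[π(i) > π(i+1)] = 1/2.
By linearity: E[X] = 100 · (1/2) = (101 − 1) · (1/2) = 50 ≈ 50.0000.

E[X] = 50 = 50.0000.


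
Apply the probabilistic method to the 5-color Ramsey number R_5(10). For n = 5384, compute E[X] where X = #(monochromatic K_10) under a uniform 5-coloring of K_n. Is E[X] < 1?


E[X] = C(5384, 10) · 5^{1 − 45} = 5593137120741932124090737609600 · 5^{−44} = 5593137120741932124090737609600/5684341886080801486968994140625.
As a reduced fraction: E[X] = 223725484829677284963629504384/227373675443232059478759765625 ≈ 0.983955.
Is E[X] < 1? YES.
Since E[X] < 1, there exists a 5-coloring of K_{5384} with no monochromatic K_10; hence R_5(10) > 5384.

E[X] = 223725484829677284963629504384/227373675443232059478759765625 ≈ 0.983955; E[X] < 1, so R_5(10) > 5384.


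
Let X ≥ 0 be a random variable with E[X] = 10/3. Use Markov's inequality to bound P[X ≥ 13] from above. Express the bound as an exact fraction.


μ = E[X] = 10/3, a = 13.
Markov: P[X ≥ 13] ≤ μ/a = (10/3)/13 = 10/39.
Numerically: ≈ 0.256410.
(Since a = 13 > μ = 3.333333, the bound 10/39 is < 1 and informative.)

P[X ≥ 13] ≤ 10/39 ≈ 0.256410.


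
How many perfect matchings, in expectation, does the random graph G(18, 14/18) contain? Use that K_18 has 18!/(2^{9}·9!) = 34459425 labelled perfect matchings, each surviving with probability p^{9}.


K_18 has 18!/(2^{9}·9!) = 34459425 labelled perfect matchings.
For each such perfect matching H, let X_H = 1 if all 9 edges of H are present in G. Then P[X_H = 1] = p^{9} = (7/9)^{9} = 40353607/387420489.
Summing the indicators: E[X] = Σ_H E[X_H] = 34459425 · p^{9} = 34459425 · 40353607/387420489 = 17167433257975/4782969.
Numerically: E[X] ≈ 3.59e+06.

E[X] = 34459425 · (7/9)^{9} = 17167433257975/4782969 ≈ 3.59e+06.


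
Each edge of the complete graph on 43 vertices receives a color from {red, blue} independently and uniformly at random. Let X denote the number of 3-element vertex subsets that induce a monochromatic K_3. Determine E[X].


Let X = Σ_S X_S over the C(43, 3) = 12341 subsets S of size 3, where X_S = 1 if the K_3 on S is monochromatic.
For a fixed S, the K_3 on S has C(3, 2) = 3 edges. P[all 3 edges red] = (1/2)^3, and likewise for blue, so P[monochromatic] = 2·(1/2)^3 = 2^{1 − 3} = 1/4.
By linearity of expectation: E[X] = C(43, 3) · 2^{1 − 3} = 12341 · 1/4 = 12341/4.
Numerically: E[X] ≈ 3085.250.

E[X] = C(43,3)·2^(1−C(3,2)) = 12341/4 ≈ 3085.250.


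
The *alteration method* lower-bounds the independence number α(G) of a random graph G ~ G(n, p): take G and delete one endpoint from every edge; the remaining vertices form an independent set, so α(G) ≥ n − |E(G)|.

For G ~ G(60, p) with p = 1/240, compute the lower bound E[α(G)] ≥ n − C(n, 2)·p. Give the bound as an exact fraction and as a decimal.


E[|E(G)|] = C(60, 2)·p = 1770 · (1/240) = 59/8.
E[α(G)] ≥ n − E[|E(G)|] = 60 − 59/8 = 421/8.
Numerically: ≈ 52.6250.
(This is only a lower bound; the true E[α(G)] may be larger.)

E[α(G)] ≥ 421/8 ≈ 52.6250.


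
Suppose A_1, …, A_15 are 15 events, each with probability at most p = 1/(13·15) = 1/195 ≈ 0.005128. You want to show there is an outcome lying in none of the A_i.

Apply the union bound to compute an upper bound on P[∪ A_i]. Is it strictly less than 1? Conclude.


Union bound: P[∪_{i=1}^{15} A_i] ≤ Σ_i P[A_i] ≤ 15·p = 15·(1/195) = 1/13.
Numerically: 1/13 ≈ 0.076923.
Is 1/13 < 1? YES.
Since P[∪ A_i] ≤ 1/13 < 1, the complement has P[∩ A_i^c] ≥ 1 − 1/13 = 12/13 > 0, so some outcome avoids every A_i.

15·p = 1/13 ≈ 0.076923; existence CERTIFIED by the union bound.


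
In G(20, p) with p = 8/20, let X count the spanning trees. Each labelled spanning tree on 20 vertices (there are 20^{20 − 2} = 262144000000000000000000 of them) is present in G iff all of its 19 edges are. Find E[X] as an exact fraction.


K_20 has 20^{20 − 2} = 262144000000000000000000 labelled spanning trees.
For each such spanning tree H, let X_H = 1 if all 19 edges of H are present in G. Then P[X_H = 1] = p^{19} = (2/5)^{19} = 524288/19073486328125.
By linearity: E[X] = Σ_H E[X_H] = 262144000000000000000000 · p^{19} = 262144000000000000000000 · 524288/19073486328125 = 36028797018963968/5.
Numerically: E[X] ≈ 7.20576e+15.

E[X] = 262144000000000000000000 · (2/5)^{19} = 36028797018963968/5 ≈ 7.20576e+15.


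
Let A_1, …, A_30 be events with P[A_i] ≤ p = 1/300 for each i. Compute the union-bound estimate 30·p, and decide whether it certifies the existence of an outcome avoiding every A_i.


Union bound: P[∪_{i=1}^{30} A_i] ≤ Σ_i P[A_i] ≤ 30·p = 30·(1/300) = 1/10.
Numerically: 1/10 ≈ 0.1000000.
Is 1/10 < 1? YES.
Since P[∪ A_i] ≤ 1/10 < 1, the complement has P[∩ A_i^c] ≥ 1 − 1/10 = 9/10 > 0, so some outcome avoids every A_i.

30·p = 1/10 ≈ 0.1000000; existence CERTIFIED by the union bound.


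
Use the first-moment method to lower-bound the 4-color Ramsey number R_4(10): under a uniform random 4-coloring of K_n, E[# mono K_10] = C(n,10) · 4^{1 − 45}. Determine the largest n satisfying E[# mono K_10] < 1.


We need C(n, 10) · 4^{1 − 45} < 1, i.e. C(n, 10) < 4^{45 − 1} = 309485009821345068724781056.
Check values of n near the boundary:
  n = 2020: C(2020, 10) = 304832018578739931133653656; 304832018578739931133653656 < 309485009821345068724781056? YES
  n = 2021: C(2021, 10) = 306347841644770462864800616; 306347841644770462864800616 < 309485009821345068724781056? YES
  n = 2022: C(2022, 10) = 307870445231474093395937796; 307870445231474093395937796 < 309485009821345068724781056? YES
  n = 2023: C(2023, 10) = 309399856285778485315440716; 309399856285778485315440716 < 309485009821345068724781056? YES
  n = 2024: C(2024, 10) = 310936101848269937576192656; 310936101848269937576192656 < 309485009821345068724781056? NO
The largest n with C(n, 10) < 309485009821345068724781056 is n = 2023 (where E[X] = 77349964071444621328860179/77371252455336267181195264 ≈ 0.99972). Hence R_4(10) > 2023, i.e. R_4(10) ≥ 2024.

Largest n = 2023; hence R_4(10) > 2023.


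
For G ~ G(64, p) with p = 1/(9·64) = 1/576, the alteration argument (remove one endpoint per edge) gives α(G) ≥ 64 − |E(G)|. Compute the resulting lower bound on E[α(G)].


E[|E(G)|] = C(64, 2)·p = 2016 · (1/576) = 7/2.
E[α(G)] ≥ n − E[|E(G)|] = 64 − 7/2 = 121/2.
Numerically: ≈ 60.500000.
(This is only a lower bound; the true E[α(G)] may be larger.)

E[α(G)] ≥ 121/2 ≈ 60.500000.


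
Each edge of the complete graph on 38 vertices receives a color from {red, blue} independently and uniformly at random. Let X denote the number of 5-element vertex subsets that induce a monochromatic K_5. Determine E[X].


Let X = Σ_S X_S over the C(38, 5) = 501942 subsets S of size 5, where X_S = 1 if the K_5 on S is monochromatic.
For a fixed S, the K_5 on S has C(5, 2) = 10 edges. P[all 10 edges red] = (1/2)^10, and likewise for blue, so P[monochromatic] = 2·(1/2)^10 = 2^{1 − 10} = 1/512.
By linearity: E[X] = C(38, 5) · 2^{1 − 10} = 501942 · 1/512 = 250971/256.
Numerically: E[X] ≈ 980.355.

E[X] = C(38,5)·2^(1−C(5,2)) = 250971/256 ≈ 980.355.


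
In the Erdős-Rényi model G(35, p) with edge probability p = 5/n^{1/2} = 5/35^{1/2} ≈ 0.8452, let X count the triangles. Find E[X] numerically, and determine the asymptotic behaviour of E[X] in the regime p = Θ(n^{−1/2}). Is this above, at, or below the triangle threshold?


Number of potential triangles: C(35, 3) = 6545.
Each occurs with probability p³ ≈ (0.8452)³ ≈ 6.036816e-01.
By linearity: E[X] = C(35, 3)·p³ ≈ 6545 · 6.036816e-01 ≈ 3951.0961.
Since α = 1/2 < 1, p = c/n^{1/2} ≫ 1/n is above the triangle threshold p ~ 1/n. Asymptotically E[X] ~ (c³/6)·n^{3(1−α)} = (5³/6)·n^{1.5} → ∞; triangles are abundant w.h.p.

E[X] ≈ 3951.0961; in regime p = Θ(1/n^{1/2}) E[X] diverges (above the triangle threshold p ~ 1/n).


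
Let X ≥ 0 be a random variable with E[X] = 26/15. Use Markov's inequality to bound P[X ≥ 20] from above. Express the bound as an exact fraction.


μ = E[X] = 26/15, a = 20.
Markov: P[X ≥ 20] ≤ μ/a = (26/15)/20 = 13/150.
Numerically: ≈ 0.086667.
(Since a = 20 > μ = 1.733333, the bound 13/150 is < 1 and informative.)

P[X ≥ 20] ≤ 13/150 ≈ 0.086667.


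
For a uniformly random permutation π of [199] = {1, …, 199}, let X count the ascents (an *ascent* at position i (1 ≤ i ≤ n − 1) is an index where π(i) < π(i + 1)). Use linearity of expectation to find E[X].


Write X = Σ X_I over i = 1, …, 198, with X_I the indicator of one ascent.
There are 198 indicators.
For each fixed i, the pair (π(i), π(i+1)) is a uniformly random ordered pair of distinct values from {1, …, 199}; by symmetry P[π(i) < π(i+1)] = 1/2.
By linearity: E[X] = 198 · (1/2) = (199 − 1) · (1/2) = 99 ≈ 99.00000.

E[X] = 99 = 99.00000.
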